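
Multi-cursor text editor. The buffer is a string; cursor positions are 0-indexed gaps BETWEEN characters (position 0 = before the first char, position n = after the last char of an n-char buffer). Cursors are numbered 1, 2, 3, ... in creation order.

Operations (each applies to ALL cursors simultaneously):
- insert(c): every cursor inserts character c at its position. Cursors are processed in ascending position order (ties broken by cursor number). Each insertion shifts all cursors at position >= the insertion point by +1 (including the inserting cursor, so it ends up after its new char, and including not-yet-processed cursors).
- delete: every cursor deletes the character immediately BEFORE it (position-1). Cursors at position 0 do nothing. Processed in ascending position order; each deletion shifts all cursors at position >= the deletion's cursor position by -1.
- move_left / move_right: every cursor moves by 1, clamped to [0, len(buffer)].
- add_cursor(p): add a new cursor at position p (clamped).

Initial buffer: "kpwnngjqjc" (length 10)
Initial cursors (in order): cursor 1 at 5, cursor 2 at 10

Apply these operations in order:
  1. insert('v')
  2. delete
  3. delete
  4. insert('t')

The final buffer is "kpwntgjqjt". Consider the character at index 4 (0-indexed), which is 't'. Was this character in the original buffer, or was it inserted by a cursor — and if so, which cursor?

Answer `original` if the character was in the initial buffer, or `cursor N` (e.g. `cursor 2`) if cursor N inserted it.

Answer: cursor 1

Derivation:
After op 1 (insert('v')): buffer="kpwnnvgjqjcv" (len 12), cursors c1@6 c2@12, authorship .....1.....2
After op 2 (delete): buffer="kpwnngjqjc" (len 10), cursors c1@5 c2@10, authorship ..........
After op 3 (delete): buffer="kpwngjqj" (len 8), cursors c1@4 c2@8, authorship ........
After op 4 (insert('t')): buffer="kpwntgjqjt" (len 10), cursors c1@5 c2@10, authorship ....1....2
Authorship (.=original, N=cursor N): . . . . 1 . . . . 2
Index 4: author = 1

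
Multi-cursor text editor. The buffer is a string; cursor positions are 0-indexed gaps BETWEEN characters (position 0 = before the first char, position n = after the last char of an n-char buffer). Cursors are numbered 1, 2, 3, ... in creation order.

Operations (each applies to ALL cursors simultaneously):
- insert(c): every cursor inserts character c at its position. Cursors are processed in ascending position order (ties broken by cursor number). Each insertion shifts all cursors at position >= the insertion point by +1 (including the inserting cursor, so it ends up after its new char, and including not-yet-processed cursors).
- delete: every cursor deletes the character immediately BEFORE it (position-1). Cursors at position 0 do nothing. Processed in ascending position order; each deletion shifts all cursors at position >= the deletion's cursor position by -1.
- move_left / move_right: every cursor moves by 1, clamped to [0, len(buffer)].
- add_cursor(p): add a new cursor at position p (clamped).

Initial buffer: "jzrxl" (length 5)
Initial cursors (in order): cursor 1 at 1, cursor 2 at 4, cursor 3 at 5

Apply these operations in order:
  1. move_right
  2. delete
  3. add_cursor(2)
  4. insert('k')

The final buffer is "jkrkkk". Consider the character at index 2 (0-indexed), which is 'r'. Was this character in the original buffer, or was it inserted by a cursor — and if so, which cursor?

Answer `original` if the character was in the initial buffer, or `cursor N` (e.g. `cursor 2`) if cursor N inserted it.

After op 1 (move_right): buffer="jzrxl" (len 5), cursors c1@2 c2@5 c3@5, authorship .....
After op 2 (delete): buffer="jr" (len 2), cursors c1@1 c2@2 c3@2, authorship ..
After op 3 (add_cursor(2)): buffer="jr" (len 2), cursors c1@1 c2@2 c3@2 c4@2, authorship ..
After op 4 (insert('k')): buffer="jkrkkk" (len 6), cursors c1@2 c2@6 c3@6 c4@6, authorship .1.234
Authorship (.=original, N=cursor N): . 1 . 2 3 4
Index 2: author = original

Answer: original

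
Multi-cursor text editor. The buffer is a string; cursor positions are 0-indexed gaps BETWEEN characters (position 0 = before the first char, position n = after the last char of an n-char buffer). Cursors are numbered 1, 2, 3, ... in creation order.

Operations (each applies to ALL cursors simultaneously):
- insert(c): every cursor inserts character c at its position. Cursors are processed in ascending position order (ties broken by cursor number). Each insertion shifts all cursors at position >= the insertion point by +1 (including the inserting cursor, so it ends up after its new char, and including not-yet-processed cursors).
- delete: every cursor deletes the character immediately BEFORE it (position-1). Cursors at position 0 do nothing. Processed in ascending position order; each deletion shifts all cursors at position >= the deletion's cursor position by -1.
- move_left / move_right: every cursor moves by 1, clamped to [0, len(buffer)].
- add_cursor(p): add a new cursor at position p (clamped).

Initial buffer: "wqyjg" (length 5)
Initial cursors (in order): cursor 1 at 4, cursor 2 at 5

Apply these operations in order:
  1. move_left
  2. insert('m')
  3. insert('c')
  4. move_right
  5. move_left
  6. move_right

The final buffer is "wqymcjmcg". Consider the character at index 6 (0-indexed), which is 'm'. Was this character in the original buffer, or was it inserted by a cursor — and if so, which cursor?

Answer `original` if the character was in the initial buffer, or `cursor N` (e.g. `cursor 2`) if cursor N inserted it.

Answer: cursor 2

Derivation:
After op 1 (move_left): buffer="wqyjg" (len 5), cursors c1@3 c2@4, authorship .....
After op 2 (insert('m')): buffer="wqymjmg" (len 7), cursors c1@4 c2@6, authorship ...1.2.
After op 3 (insert('c')): buffer="wqymcjmcg" (len 9), cursors c1@5 c2@8, authorship ...11.22.
After op 4 (move_right): buffer="wqymcjmcg" (len 9), cursors c1@6 c2@9, authorship ...11.22.
After op 5 (move_left): buffer="wqymcjmcg" (len 9), cursors c1@5 c2@8, authorship ...11.22.
After op 6 (move_right): buffer="wqymcjmcg" (len 9), cursors c1@6 c2@9, authorship ...11.22.
Authorship (.=original, N=cursor N): . . . 1 1 . 2 2 .
Index 6: author = 2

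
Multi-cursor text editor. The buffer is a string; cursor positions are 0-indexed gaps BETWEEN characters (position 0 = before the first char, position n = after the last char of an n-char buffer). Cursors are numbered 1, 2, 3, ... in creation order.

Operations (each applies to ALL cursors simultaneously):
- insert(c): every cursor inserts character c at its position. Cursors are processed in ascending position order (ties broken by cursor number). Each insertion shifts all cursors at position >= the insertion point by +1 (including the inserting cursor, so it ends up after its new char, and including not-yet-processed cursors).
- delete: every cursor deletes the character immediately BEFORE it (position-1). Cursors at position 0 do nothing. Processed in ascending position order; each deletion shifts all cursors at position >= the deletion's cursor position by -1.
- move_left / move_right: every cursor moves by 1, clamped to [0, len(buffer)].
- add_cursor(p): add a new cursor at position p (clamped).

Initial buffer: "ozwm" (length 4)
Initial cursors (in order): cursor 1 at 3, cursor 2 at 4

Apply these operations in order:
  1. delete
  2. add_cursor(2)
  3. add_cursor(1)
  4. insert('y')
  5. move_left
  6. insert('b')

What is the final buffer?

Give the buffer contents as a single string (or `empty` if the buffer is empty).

After op 1 (delete): buffer="oz" (len 2), cursors c1@2 c2@2, authorship ..
After op 2 (add_cursor(2)): buffer="oz" (len 2), cursors c1@2 c2@2 c3@2, authorship ..
After op 3 (add_cursor(1)): buffer="oz" (len 2), cursors c4@1 c1@2 c2@2 c3@2, authorship ..
After op 4 (insert('y')): buffer="oyzyyy" (len 6), cursors c4@2 c1@6 c2@6 c3@6, authorship .4.123
After op 5 (move_left): buffer="oyzyyy" (len 6), cursors c4@1 c1@5 c2@5 c3@5, authorship .4.123
After op 6 (insert('b')): buffer="obyzyybbby" (len 10), cursors c4@2 c1@9 c2@9 c3@9, authorship .44.121233

Answer: obyzyybbby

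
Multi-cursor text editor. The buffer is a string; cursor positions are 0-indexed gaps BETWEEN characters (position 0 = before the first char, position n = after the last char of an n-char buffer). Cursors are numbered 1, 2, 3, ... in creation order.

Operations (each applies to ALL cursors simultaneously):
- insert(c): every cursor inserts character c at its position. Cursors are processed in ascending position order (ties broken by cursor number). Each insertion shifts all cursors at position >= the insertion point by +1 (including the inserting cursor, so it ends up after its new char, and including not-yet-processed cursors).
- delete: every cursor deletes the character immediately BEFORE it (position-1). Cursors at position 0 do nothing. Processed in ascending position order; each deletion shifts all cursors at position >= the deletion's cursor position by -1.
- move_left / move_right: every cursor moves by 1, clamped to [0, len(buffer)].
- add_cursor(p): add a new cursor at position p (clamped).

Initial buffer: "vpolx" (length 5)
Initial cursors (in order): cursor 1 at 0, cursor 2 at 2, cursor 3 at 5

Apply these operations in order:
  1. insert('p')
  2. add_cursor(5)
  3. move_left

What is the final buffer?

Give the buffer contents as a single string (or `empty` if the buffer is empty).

Answer: pvppolxp

Derivation:
After op 1 (insert('p')): buffer="pvppolxp" (len 8), cursors c1@1 c2@4 c3@8, authorship 1..2...3
After op 2 (add_cursor(5)): buffer="pvppolxp" (len 8), cursors c1@1 c2@4 c4@5 c3@8, authorship 1..2...3
After op 3 (move_left): buffer="pvppolxp" (len 8), cursors c1@0 c2@3 c4@4 c3@7, authorship 1..2...3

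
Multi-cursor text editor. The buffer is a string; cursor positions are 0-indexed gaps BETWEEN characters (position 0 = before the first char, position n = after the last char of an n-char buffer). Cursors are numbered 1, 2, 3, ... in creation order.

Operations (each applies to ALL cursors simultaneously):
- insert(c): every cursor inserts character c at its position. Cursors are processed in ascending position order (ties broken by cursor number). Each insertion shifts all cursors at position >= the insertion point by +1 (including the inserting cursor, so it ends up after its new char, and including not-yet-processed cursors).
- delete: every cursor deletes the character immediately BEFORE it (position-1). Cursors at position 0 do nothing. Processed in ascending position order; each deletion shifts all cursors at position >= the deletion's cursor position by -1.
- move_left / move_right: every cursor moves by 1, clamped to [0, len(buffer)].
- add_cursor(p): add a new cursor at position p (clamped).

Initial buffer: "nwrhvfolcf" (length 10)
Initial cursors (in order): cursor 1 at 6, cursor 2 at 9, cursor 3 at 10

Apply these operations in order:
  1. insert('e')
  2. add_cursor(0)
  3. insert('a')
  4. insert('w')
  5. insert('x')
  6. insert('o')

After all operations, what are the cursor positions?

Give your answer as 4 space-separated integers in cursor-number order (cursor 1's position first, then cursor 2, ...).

Answer: 15 23 29 4

Derivation:
After op 1 (insert('e')): buffer="nwrhvfeolcefe" (len 13), cursors c1@7 c2@11 c3@13, authorship ......1...2.3
After op 2 (add_cursor(0)): buffer="nwrhvfeolcefe" (len 13), cursors c4@0 c1@7 c2@11 c3@13, authorship ......1...2.3
After op 3 (insert('a')): buffer="anwrhvfeaolceafea" (len 17), cursors c4@1 c1@9 c2@14 c3@17, authorship 4......11...22.33
After op 4 (insert('w')): buffer="awnwrhvfeawolceawfeaw" (len 21), cursors c4@2 c1@11 c2@17 c3@21, authorship 44......111...222.333
After op 5 (insert('x')): buffer="awxnwrhvfeawxolceawxfeawx" (len 25), cursors c4@3 c1@13 c2@20 c3@25, authorship 444......1111...2222.3333
After op 6 (insert('o')): buffer="awxonwrhvfeawxoolceawxofeawxo" (len 29), cursors c4@4 c1@15 c2@23 c3@29, authorship 4444......11111...22222.33333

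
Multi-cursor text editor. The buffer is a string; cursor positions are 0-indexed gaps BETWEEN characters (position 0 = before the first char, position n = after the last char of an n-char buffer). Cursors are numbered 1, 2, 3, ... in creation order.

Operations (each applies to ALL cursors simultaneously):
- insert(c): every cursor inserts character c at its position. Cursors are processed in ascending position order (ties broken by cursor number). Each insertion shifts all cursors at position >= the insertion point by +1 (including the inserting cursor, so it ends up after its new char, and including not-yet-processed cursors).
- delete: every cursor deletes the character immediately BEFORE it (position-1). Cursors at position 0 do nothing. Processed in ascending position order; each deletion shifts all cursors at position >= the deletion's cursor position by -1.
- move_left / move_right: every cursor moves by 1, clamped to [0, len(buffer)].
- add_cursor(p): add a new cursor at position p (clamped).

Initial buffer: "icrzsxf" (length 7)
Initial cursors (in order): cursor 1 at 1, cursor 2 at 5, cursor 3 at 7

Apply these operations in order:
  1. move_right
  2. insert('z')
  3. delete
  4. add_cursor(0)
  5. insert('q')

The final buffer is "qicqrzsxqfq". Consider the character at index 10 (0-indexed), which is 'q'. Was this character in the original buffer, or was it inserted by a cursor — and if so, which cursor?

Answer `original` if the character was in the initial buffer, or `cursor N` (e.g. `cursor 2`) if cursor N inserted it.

Answer: cursor 3

Derivation:
After op 1 (move_right): buffer="icrzsxf" (len 7), cursors c1@2 c2@6 c3@7, authorship .......
After op 2 (insert('z')): buffer="iczrzsxzfz" (len 10), cursors c1@3 c2@8 c3@10, authorship ..1....2.3
After op 3 (delete): buffer="icrzsxf" (len 7), cursors c1@2 c2@6 c3@7, authorship .......
After op 4 (add_cursor(0)): buffer="icrzsxf" (len 7), cursors c4@0 c1@2 c2@6 c3@7, authorship .......
After op 5 (insert('q')): buffer="qicqrzsxqfq" (len 11), cursors c4@1 c1@4 c2@9 c3@11, authorship 4..1....2.3
Authorship (.=original, N=cursor N): 4 . . 1 . . . . 2 . 3
Index 10: author = 3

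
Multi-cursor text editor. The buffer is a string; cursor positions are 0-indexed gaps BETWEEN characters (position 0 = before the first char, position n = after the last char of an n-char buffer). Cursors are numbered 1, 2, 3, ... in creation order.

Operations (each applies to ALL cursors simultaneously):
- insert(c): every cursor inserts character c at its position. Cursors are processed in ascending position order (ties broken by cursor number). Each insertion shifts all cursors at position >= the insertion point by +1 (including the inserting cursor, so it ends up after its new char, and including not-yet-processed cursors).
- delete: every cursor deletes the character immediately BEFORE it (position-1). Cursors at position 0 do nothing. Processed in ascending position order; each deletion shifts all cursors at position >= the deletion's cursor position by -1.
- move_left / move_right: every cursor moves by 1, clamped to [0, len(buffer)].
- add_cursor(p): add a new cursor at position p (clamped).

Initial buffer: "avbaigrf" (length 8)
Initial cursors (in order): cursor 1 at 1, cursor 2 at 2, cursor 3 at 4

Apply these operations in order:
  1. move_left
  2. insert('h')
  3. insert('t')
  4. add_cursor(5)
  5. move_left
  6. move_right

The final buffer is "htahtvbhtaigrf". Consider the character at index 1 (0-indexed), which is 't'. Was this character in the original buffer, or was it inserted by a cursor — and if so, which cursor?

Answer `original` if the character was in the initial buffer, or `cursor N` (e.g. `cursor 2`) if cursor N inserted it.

After op 1 (move_left): buffer="avbaigrf" (len 8), cursors c1@0 c2@1 c3@3, authorship ........
After op 2 (insert('h')): buffer="hahvbhaigrf" (len 11), cursors c1@1 c2@3 c3@6, authorship 1.2..3.....
After op 3 (insert('t')): buffer="htahtvbhtaigrf" (len 14), cursors c1@2 c2@5 c3@9, authorship 11.22..33.....
After op 4 (add_cursor(5)): buffer="htahtvbhtaigrf" (len 14), cursors c1@2 c2@5 c4@5 c3@9, authorship 11.22..33.....
After op 5 (move_left): buffer="htahtvbhtaigrf" (len 14), cursors c1@1 c2@4 c4@4 c3@8, authorship 11.22..33.....
After op 6 (move_right): buffer="htahtvbhtaigrf" (len 14), cursors c1@2 c2@5 c4@5 c3@9, authorship 11.22..33.....
Authorship (.=original, N=cursor N): 1 1 . 2 2 . . 3 3 . . . . .
Index 1: author = 1

Answer: cursor 1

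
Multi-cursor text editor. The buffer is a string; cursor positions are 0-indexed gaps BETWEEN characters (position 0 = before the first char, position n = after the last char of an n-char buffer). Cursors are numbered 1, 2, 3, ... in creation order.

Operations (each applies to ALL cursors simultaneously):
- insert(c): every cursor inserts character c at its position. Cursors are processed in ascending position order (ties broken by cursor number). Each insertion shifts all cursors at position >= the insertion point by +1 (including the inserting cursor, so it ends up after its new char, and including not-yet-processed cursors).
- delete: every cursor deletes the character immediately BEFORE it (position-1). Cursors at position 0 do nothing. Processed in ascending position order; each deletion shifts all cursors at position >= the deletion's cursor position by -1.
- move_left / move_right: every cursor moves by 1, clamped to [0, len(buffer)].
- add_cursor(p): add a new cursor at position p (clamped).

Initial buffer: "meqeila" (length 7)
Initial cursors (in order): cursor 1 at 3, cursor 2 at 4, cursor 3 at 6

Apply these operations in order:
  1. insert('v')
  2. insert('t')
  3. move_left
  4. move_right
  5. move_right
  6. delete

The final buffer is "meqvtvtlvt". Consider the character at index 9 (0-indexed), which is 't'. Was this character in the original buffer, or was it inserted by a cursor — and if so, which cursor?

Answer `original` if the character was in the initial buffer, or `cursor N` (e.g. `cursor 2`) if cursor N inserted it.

Answer: cursor 3

Derivation:
After op 1 (insert('v')): buffer="meqvevilva" (len 10), cursors c1@4 c2@6 c3@9, authorship ...1.2..3.
After op 2 (insert('t')): buffer="meqvtevtilvta" (len 13), cursors c1@5 c2@8 c3@12, authorship ...11.22..33.
After op 3 (move_left): buffer="meqvtevtilvta" (len 13), cursors c1@4 c2@7 c3@11, authorship ...11.22..33.
After op 4 (move_right): buffer="meqvtevtilvta" (len 13), cursors c1@5 c2@8 c3@12, authorship ...11.22..33.
After op 5 (move_right): buffer="meqvtevtilvta" (len 13), cursors c1@6 c2@9 c3@13, authorship ...11.22..33.
After op 6 (delete): buffer="meqvtvtlvt" (len 10), cursors c1@5 c2@7 c3@10, authorship ...1122.33
Authorship (.=original, N=cursor N): . . . 1 1 2 2 . 3 3
Index 9: author = 3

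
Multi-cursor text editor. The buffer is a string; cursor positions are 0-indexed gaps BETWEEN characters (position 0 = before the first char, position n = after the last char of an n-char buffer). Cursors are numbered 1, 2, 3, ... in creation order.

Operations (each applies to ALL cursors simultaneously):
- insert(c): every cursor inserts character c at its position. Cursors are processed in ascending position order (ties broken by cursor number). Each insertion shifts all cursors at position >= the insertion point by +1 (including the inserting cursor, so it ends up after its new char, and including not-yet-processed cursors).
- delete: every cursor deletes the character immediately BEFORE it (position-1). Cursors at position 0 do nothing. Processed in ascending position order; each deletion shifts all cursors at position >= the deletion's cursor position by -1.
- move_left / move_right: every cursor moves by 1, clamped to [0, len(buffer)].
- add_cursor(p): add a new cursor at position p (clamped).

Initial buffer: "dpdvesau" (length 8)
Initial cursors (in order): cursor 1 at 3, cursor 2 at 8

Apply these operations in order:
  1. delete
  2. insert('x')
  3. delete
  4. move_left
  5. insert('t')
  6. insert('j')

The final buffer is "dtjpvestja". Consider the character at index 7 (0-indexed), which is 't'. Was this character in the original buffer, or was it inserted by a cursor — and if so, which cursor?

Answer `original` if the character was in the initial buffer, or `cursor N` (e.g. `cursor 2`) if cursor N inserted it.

After op 1 (delete): buffer="dpvesa" (len 6), cursors c1@2 c2@6, authorship ......
After op 2 (insert('x')): buffer="dpxvesax" (len 8), cursors c1@3 c2@8, authorship ..1....2
After op 3 (delete): buffer="dpvesa" (len 6), cursors c1@2 c2@6, authorship ......
After op 4 (move_left): buffer="dpvesa" (len 6), cursors c1@1 c2@5, authorship ......
After op 5 (insert('t')): buffer="dtpvesta" (len 8), cursors c1@2 c2@7, authorship .1....2.
After op 6 (insert('j')): buffer="dtjpvestja" (len 10), cursors c1@3 c2@9, authorship .11....22.
Authorship (.=original, N=cursor N): . 1 1 . . . . 2 2 .
Index 7: author = 2

Answer: cursor 2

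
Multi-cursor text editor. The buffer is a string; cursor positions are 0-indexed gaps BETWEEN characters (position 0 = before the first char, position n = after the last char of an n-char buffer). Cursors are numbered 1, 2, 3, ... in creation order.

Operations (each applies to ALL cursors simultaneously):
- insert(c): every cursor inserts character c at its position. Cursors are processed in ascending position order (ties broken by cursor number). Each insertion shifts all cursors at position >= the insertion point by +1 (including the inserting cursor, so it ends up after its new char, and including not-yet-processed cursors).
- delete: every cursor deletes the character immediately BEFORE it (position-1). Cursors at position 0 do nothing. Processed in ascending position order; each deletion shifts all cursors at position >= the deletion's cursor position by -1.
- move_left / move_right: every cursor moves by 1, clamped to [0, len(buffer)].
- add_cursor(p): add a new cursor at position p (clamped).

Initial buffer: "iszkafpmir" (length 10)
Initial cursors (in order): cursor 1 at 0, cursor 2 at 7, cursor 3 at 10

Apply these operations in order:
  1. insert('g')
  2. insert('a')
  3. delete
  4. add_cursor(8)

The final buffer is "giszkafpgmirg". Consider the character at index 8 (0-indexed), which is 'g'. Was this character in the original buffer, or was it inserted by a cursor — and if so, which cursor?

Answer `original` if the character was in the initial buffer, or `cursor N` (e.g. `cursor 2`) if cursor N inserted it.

Answer: cursor 2

Derivation:
After op 1 (insert('g')): buffer="giszkafpgmirg" (len 13), cursors c1@1 c2@9 c3@13, authorship 1.......2...3
After op 2 (insert('a')): buffer="gaiszkafpgamirga" (len 16), cursors c1@2 c2@11 c3@16, authorship 11.......22...33
After op 3 (delete): buffer="giszkafpgmirg" (len 13), cursors c1@1 c2@9 c3@13, authorship 1.......2...3
After op 4 (add_cursor(8)): buffer="giszkafpgmirg" (len 13), cursors c1@1 c4@8 c2@9 c3@13, authorship 1.......2...3
Authorship (.=original, N=cursor N): 1 . . . . . . . 2 . . . 3
Index 8: author = 2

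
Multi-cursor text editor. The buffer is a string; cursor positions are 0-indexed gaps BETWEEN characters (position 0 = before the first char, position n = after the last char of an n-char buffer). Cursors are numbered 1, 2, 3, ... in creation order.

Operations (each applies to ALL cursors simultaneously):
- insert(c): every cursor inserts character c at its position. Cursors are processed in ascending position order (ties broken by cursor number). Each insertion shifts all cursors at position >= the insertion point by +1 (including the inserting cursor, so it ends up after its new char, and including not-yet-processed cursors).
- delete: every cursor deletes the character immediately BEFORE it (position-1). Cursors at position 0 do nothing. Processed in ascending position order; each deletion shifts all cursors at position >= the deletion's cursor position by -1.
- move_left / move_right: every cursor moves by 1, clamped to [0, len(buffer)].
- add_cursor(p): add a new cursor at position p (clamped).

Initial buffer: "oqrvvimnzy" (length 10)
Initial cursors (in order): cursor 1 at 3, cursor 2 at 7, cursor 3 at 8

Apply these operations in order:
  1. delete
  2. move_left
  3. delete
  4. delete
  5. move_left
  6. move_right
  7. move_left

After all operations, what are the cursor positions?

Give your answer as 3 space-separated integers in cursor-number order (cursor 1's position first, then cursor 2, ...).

After op 1 (delete): buffer="oqvvizy" (len 7), cursors c1@2 c2@5 c3@5, authorship .......
After op 2 (move_left): buffer="oqvvizy" (len 7), cursors c1@1 c2@4 c3@4, authorship .......
After op 3 (delete): buffer="qizy" (len 4), cursors c1@0 c2@1 c3@1, authorship ....
After op 4 (delete): buffer="izy" (len 3), cursors c1@0 c2@0 c3@0, authorship ...
After op 5 (move_left): buffer="izy" (len 3), cursors c1@0 c2@0 c3@0, authorship ...
After op 6 (move_right): buffer="izy" (len 3), cursors c1@1 c2@1 c3@1, authorship ...
After op 7 (move_left): buffer="izy" (len 3), cursors c1@0 c2@0 c3@0, authorship ...

Answer: 0 0 0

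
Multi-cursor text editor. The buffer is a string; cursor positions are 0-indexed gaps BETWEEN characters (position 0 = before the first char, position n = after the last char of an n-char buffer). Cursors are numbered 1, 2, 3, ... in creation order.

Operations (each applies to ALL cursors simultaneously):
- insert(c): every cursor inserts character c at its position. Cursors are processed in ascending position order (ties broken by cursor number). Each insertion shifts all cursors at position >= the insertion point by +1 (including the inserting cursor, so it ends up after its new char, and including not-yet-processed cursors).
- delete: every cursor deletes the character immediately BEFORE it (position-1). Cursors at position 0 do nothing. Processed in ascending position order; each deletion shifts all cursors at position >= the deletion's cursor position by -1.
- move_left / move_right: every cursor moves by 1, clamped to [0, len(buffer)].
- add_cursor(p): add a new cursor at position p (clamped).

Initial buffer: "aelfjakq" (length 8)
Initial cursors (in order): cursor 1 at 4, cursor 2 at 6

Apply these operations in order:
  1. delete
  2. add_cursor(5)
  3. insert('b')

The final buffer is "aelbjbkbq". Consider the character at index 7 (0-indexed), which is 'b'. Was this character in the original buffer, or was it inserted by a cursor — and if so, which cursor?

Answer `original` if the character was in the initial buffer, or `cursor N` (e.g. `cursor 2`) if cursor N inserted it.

After op 1 (delete): buffer="aeljkq" (len 6), cursors c1@3 c2@4, authorship ......
After op 2 (add_cursor(5)): buffer="aeljkq" (len 6), cursors c1@3 c2@4 c3@5, authorship ......
After op 3 (insert('b')): buffer="aelbjbkbq" (len 9), cursors c1@4 c2@6 c3@8, authorship ...1.2.3.
Authorship (.=original, N=cursor N): . . . 1 . 2 . 3 .
Index 7: author = 3

Answer: cursor 3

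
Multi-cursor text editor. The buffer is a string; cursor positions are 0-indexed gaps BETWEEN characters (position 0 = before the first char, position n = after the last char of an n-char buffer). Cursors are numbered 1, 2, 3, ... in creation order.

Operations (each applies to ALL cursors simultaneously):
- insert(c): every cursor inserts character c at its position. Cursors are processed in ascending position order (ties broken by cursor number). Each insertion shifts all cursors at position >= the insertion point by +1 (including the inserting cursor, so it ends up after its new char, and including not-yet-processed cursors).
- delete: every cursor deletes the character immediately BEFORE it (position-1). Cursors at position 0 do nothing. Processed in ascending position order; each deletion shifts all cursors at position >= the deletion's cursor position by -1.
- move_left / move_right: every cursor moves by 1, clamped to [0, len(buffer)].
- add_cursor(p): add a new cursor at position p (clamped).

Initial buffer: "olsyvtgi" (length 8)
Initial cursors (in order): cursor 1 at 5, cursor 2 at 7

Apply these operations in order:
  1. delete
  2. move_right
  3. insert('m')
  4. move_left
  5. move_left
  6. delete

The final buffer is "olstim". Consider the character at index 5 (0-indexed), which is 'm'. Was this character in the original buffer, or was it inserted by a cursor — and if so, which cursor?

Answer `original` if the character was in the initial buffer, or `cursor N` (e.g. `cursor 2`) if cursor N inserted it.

Answer: cursor 2

Derivation:
After op 1 (delete): buffer="olsyti" (len 6), cursors c1@4 c2@5, authorship ......
After op 2 (move_right): buffer="olsyti" (len 6), cursors c1@5 c2@6, authorship ......
After op 3 (insert('m')): buffer="olsytmim" (len 8), cursors c1@6 c2@8, authorship .....1.2
After op 4 (move_left): buffer="olsytmim" (len 8), cursors c1@5 c2@7, authorship .....1.2
After op 5 (move_left): buffer="olsytmim" (len 8), cursors c1@4 c2@6, authorship .....1.2
After op 6 (delete): buffer="olstim" (len 6), cursors c1@3 c2@4, authorship .....2
Authorship (.=original, N=cursor N): . . . . . 2
Index 5: author = 2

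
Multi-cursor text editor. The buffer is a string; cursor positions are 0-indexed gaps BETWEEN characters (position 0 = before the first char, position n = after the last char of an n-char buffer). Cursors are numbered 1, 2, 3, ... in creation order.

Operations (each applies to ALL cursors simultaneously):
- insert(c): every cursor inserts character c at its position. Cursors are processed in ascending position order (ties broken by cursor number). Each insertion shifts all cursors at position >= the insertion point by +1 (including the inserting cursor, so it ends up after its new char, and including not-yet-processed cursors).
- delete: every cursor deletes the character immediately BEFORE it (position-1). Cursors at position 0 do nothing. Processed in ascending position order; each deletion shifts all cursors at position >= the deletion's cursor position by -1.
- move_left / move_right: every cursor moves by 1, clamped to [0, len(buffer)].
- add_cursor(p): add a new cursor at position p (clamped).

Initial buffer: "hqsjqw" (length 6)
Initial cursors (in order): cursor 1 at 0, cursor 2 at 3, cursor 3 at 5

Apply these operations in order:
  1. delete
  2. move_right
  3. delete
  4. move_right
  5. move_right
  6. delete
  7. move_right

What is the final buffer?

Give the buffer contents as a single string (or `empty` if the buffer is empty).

After op 1 (delete): buffer="hqjw" (len 4), cursors c1@0 c2@2 c3@3, authorship ....
After op 2 (move_right): buffer="hqjw" (len 4), cursors c1@1 c2@3 c3@4, authorship ....
After op 3 (delete): buffer="q" (len 1), cursors c1@0 c2@1 c3@1, authorship .
After op 4 (move_right): buffer="q" (len 1), cursors c1@1 c2@1 c3@1, authorship .
After op 5 (move_right): buffer="q" (len 1), cursors c1@1 c2@1 c3@1, authorship .
After op 6 (delete): buffer="" (len 0), cursors c1@0 c2@0 c3@0, authorship 
After op 7 (move_right): buffer="" (len 0), cursors c1@0 c2@0 c3@0, authorship 

Answer: empty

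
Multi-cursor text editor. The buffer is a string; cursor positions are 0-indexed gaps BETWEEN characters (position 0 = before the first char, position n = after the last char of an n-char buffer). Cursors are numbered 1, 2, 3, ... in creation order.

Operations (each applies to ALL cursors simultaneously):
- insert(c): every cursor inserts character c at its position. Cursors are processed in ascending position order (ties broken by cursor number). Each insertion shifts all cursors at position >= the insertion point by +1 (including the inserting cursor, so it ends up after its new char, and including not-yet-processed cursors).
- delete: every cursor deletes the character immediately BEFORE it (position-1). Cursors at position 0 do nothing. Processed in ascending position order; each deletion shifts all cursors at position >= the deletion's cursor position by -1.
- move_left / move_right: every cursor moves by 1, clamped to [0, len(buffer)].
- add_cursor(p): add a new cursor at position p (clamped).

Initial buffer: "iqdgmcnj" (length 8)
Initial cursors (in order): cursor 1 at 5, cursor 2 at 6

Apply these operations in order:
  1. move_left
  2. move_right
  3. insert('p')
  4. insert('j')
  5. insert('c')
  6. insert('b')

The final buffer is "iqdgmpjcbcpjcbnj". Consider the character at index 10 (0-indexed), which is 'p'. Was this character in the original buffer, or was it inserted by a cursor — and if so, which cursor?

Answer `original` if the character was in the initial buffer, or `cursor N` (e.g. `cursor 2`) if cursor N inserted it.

Answer: cursor 2

Derivation:
After op 1 (move_left): buffer="iqdgmcnj" (len 8), cursors c1@4 c2@5, authorship ........
After op 2 (move_right): buffer="iqdgmcnj" (len 8), cursors c1@5 c2@6, authorship ........
After op 3 (insert('p')): buffer="iqdgmpcpnj" (len 10), cursors c1@6 c2@8, authorship .....1.2..
After op 4 (insert('j')): buffer="iqdgmpjcpjnj" (len 12), cursors c1@7 c2@10, authorship .....11.22..
After op 5 (insert('c')): buffer="iqdgmpjccpjcnj" (len 14), cursors c1@8 c2@12, authorship .....111.222..
After op 6 (insert('b')): buffer="iqdgmpjcbcpjcbnj" (len 16), cursors c1@9 c2@14, authorship .....1111.2222..
Authorship (.=original, N=cursor N): . . . . . 1 1 1 1 . 2 2 2 2 . .
Index 10: author = 2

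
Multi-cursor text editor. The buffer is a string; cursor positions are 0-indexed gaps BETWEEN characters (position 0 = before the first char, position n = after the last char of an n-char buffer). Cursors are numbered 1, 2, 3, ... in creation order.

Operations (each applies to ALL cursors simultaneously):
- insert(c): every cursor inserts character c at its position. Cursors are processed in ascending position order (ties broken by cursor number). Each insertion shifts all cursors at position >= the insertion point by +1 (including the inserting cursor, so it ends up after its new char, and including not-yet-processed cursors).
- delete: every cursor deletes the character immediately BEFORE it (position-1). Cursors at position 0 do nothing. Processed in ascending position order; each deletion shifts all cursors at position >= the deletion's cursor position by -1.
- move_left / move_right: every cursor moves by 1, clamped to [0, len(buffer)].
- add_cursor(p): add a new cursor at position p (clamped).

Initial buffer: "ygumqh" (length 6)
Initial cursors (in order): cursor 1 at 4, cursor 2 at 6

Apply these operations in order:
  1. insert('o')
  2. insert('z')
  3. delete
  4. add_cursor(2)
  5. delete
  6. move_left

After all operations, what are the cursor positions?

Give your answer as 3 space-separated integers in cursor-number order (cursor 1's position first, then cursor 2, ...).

Answer: 2 4 0

Derivation:
After op 1 (insert('o')): buffer="ygumoqho" (len 8), cursors c1@5 c2@8, authorship ....1..2
After op 2 (insert('z')): buffer="ygumozqhoz" (len 10), cursors c1@6 c2@10, authorship ....11..22
After op 3 (delete): buffer="ygumoqho" (len 8), cursors c1@5 c2@8, authorship ....1..2
After op 4 (add_cursor(2)): buffer="ygumoqho" (len 8), cursors c3@2 c1@5 c2@8, authorship ....1..2
After op 5 (delete): buffer="yumqh" (len 5), cursors c3@1 c1@3 c2@5, authorship .....
After op 6 (move_left): buffer="yumqh" (len 5), cursors c3@0 c1@2 c2@4, authorship .....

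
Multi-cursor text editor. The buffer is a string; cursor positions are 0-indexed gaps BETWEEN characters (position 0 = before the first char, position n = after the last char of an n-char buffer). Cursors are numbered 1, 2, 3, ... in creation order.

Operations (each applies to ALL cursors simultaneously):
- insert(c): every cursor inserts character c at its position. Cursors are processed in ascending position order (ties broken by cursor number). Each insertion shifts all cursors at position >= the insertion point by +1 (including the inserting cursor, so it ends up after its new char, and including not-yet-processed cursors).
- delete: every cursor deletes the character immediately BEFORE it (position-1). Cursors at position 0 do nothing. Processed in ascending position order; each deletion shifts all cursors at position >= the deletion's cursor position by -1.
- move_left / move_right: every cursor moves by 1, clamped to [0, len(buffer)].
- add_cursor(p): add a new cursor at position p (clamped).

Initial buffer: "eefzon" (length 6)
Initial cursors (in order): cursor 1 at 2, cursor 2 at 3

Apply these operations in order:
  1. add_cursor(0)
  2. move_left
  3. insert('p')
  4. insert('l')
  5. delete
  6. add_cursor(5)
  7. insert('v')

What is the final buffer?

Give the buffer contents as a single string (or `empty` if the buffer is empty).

Answer: pvepvepvvfzon

Derivation:
After op 1 (add_cursor(0)): buffer="eefzon" (len 6), cursors c3@0 c1@2 c2@3, authorship ......
After op 2 (move_left): buffer="eefzon" (len 6), cursors c3@0 c1@1 c2@2, authorship ......
After op 3 (insert('p')): buffer="pepepfzon" (len 9), cursors c3@1 c1@3 c2@5, authorship 3.1.2....
After op 4 (insert('l')): buffer="plepleplfzon" (len 12), cursors c3@2 c1@5 c2@8, authorship 33.11.22....
After op 5 (delete): buffer="pepepfzon" (len 9), cursors c3@1 c1@3 c2@5, authorship 3.1.2....
After op 6 (add_cursor(5)): buffer="pepepfzon" (len 9), cursors c3@1 c1@3 c2@5 c4@5, authorship 3.1.2....
After op 7 (insert('v')): buffer="pvepvepvvfzon" (len 13), cursors c3@2 c1@5 c2@9 c4@9, authorship 33.11.224....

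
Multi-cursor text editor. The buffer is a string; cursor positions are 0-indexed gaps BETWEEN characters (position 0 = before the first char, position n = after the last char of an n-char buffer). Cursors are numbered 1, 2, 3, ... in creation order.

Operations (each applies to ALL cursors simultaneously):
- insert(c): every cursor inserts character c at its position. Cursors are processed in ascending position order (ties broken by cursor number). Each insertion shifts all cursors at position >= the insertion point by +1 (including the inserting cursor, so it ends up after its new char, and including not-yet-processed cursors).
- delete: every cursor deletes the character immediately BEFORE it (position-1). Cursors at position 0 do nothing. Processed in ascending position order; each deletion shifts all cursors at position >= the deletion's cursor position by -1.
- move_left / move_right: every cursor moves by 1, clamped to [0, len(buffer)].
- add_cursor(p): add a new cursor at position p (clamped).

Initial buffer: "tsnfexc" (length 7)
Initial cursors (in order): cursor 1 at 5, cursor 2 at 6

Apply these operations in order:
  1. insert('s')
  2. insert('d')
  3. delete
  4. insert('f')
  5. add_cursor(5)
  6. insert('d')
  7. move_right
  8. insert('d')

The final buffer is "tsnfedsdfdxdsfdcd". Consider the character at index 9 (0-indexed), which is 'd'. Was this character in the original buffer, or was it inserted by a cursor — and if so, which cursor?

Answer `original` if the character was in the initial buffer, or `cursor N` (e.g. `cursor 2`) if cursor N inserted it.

After op 1 (insert('s')): buffer="tsnfesxsc" (len 9), cursors c1@6 c2@8, authorship .....1.2.
After op 2 (insert('d')): buffer="tsnfesdxsdc" (len 11), cursors c1@7 c2@10, authorship .....11.22.
After op 3 (delete): buffer="tsnfesxsc" (len 9), cursors c1@6 c2@8, authorship .....1.2.
After op 4 (insert('f')): buffer="tsnfesfxsfc" (len 11), cursors c1@7 c2@10, authorship .....11.22.
After op 5 (add_cursor(5)): buffer="tsnfesfxsfc" (len 11), cursors c3@5 c1@7 c2@10, authorship .....11.22.
After op 6 (insert('d')): buffer="tsnfedsfdxsfdc" (len 14), cursors c3@6 c1@9 c2@13, authorship .....3111.222.
After op 7 (move_right): buffer="tsnfedsfdxsfdc" (len 14), cursors c3@7 c1@10 c2@14, authorship .....3111.222.
After op 8 (insert('d')): buffer="tsnfedsdfdxdsfdcd" (len 17), cursors c3@8 c1@12 c2@17, authorship .....31311.1222.2
Authorship (.=original, N=cursor N): . . . . . 3 1 3 1 1 . 1 2 2 2 . 2
Index 9: author = 1

Answer: cursor 1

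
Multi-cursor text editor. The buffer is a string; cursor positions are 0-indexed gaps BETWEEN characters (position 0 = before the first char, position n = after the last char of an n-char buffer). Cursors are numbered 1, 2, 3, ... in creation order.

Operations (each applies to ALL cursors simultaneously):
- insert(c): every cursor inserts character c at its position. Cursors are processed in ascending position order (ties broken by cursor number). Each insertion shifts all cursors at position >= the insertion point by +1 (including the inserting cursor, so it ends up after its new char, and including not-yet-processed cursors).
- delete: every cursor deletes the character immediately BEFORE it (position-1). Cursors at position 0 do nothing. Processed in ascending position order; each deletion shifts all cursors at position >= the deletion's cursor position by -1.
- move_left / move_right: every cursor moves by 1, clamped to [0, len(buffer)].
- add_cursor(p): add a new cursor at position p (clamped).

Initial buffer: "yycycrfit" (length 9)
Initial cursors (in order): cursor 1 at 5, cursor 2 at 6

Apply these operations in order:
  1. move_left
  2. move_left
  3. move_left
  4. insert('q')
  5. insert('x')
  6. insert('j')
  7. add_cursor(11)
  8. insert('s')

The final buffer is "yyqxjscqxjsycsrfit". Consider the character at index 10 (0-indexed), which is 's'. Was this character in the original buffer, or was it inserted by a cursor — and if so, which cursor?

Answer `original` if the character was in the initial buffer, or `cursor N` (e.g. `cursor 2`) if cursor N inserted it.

After op 1 (move_left): buffer="yycycrfit" (len 9), cursors c1@4 c2@5, authorship .........
After op 2 (move_left): buffer="yycycrfit" (len 9), cursors c1@3 c2@4, authorship .........
After op 3 (move_left): buffer="yycycrfit" (len 9), cursors c1@2 c2@3, authorship .........
After op 4 (insert('q')): buffer="yyqcqycrfit" (len 11), cursors c1@3 c2@5, authorship ..1.2......
After op 5 (insert('x')): buffer="yyqxcqxycrfit" (len 13), cursors c1@4 c2@7, authorship ..11.22......
After op 6 (insert('j')): buffer="yyqxjcqxjycrfit" (len 15), cursors c1@5 c2@9, authorship ..111.222......
After op 7 (add_cursor(11)): buffer="yyqxjcqxjycrfit" (len 15), cursors c1@5 c2@9 c3@11, authorship ..111.222......
After op 8 (insert('s')): buffer="yyqxjscqxjsycsrfit" (len 18), cursors c1@6 c2@11 c3@14, authorship ..1111.2222..3....
Authorship (.=original, N=cursor N): . . 1 1 1 1 . 2 2 2 2 . . 3 . . . .
Index 10: author = 2

Answer: cursor 2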